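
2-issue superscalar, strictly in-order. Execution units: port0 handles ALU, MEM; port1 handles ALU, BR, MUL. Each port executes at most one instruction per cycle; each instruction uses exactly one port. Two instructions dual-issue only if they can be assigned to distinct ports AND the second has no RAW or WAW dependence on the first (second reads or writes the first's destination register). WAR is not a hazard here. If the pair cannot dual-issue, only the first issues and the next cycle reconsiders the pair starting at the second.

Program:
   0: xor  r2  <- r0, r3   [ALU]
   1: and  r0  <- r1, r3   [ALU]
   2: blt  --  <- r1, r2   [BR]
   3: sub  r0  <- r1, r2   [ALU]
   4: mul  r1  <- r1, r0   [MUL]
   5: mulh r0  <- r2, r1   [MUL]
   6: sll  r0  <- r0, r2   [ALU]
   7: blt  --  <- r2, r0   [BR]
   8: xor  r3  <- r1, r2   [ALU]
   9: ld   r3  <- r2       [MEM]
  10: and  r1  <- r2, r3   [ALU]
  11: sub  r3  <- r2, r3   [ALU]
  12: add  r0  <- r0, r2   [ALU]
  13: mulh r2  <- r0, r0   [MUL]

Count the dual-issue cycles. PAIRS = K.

#0 head=0: xor.ALU and.ALU i0/i1 dual
#1 head=2: blt.BR sub.ALU i2/i3 dual
#2 head=4: mul.MUL i4 no-port MUL/MUL
#3 head=5: mulh.MUL i5 RAW+WAW r0
#4 head=6: sll.ALU i6 RAW r0
#5 head=7: blt.BR xor.ALU i7/i8 dual
#6 head=9: ld.MEM i9 RAW r3
#7 head=10: and.ALU sub.ALU i10/i11 dual
#8 head=12: add.ALU i12 RAW r0
#9 head=13: mulh.MUL i13 tail

PAIRS = 4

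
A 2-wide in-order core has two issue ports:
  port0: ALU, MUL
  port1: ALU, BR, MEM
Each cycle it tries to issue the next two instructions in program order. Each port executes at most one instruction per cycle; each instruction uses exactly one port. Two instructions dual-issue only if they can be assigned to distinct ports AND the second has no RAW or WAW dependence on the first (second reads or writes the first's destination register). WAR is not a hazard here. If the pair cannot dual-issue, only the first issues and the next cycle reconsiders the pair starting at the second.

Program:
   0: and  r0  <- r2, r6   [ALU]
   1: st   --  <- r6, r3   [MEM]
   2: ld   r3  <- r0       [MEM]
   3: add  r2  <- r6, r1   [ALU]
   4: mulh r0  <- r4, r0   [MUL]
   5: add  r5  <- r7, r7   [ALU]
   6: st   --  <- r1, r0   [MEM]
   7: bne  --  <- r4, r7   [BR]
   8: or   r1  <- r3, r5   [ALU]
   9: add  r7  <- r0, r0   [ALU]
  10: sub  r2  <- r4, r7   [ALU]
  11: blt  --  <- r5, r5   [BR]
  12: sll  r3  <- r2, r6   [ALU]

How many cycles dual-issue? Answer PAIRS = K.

c0: i0,i1 and.ALU;st.MEM  2-wide
c1: i2,i3 ld.MEM;add.ALU  2-wide
c2: i4,i5 mulh.MUL;add.ALU  2-wide
c3: i6 st.MEM  no-port MEM/BR
c4: i7,i8 bne.BR;or.ALU  2-wide
c5: i9 add.ALU  RAW r7
c6: i10,i11 sub.ALU;blt.BR  2-wide
c7: i12 sll.ALU  tail

PAIRS = 5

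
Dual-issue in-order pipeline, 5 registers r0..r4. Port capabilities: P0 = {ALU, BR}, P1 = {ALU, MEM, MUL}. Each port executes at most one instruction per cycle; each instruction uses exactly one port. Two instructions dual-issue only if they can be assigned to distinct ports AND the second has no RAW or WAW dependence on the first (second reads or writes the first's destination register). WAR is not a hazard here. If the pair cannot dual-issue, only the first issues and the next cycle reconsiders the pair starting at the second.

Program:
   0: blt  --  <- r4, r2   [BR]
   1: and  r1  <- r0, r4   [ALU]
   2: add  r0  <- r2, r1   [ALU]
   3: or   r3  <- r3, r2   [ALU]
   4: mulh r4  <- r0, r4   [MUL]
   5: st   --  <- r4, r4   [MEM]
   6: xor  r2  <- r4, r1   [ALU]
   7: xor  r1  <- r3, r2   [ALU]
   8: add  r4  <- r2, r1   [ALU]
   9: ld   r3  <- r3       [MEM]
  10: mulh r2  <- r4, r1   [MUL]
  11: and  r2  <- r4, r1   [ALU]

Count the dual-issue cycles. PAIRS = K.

  cy0 -> i0+i1 (blt.BR/and.ALU) 2-wide
  cy1 -> i2+i3 (add.ALU/or.ALU) 2-wide
  cy2 -> i4 (mulh.MUL) no-port MUL/MEM
  cy3 -> i5+i6 (st.MEM/xor.ALU) 2-wide
  cy4 -> i7 (xor.ALU) RAW r1
  cy5 -> i8+i9 (add.ALU/ld.MEM) 2-wide
  cy6 -> i10 (mulh.MUL) WAW r2
  cy7 -> i11 (and.ALU) tail

PAIRS = 4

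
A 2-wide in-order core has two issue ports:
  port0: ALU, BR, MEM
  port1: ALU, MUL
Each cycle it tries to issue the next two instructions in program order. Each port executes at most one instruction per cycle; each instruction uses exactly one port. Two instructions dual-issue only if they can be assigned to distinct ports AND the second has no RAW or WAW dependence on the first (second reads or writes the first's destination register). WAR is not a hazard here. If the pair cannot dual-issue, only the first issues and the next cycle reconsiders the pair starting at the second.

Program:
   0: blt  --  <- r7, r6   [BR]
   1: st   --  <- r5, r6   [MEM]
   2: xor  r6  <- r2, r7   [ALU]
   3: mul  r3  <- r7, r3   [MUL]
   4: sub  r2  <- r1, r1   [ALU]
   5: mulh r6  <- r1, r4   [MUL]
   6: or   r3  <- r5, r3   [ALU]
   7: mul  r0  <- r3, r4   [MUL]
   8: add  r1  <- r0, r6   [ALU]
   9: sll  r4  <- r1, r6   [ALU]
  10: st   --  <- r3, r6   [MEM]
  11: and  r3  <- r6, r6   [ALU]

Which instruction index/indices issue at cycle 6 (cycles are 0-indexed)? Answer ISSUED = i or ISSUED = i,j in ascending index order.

0. blt @i0  | no-port BR/MEM
1. st xor @i1/i2  | dual
2. mul sub @i3/i4  | dual
3. mulh or @i5/i6  | dual
4. mul @i7  | RAW r0
5. add @i8  | RAW r1
6. sll st @i9/i10  | dual
7. and @i11  | tail

ISSUED = 9,10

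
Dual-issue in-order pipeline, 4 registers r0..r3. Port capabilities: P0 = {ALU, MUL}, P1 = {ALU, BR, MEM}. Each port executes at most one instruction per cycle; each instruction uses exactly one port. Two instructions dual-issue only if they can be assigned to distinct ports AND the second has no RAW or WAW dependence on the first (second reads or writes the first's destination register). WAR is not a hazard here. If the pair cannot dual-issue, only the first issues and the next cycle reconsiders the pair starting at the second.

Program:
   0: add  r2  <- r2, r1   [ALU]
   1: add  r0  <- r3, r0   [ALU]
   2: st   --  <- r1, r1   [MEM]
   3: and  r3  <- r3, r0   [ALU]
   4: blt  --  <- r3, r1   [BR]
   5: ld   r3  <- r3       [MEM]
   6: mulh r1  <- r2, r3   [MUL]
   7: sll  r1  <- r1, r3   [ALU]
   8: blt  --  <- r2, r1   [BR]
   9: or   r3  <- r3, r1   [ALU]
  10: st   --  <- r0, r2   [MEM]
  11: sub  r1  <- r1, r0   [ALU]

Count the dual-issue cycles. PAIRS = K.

PAIRS = 4

[0] i0&i1  add+add  -- pair
[1] i2&i3  st+and  -- pair
[2] i4  blt  -- no-port BR/MEM
[3] i5  ld  -- RAW r3
[4] i6  mulh  -- RAW+WAW r1
[5] i7  sll  -- RAW r1
[6] i8&i9  blt+or  -- pair
[7] i10&i11  st+sub  -- pair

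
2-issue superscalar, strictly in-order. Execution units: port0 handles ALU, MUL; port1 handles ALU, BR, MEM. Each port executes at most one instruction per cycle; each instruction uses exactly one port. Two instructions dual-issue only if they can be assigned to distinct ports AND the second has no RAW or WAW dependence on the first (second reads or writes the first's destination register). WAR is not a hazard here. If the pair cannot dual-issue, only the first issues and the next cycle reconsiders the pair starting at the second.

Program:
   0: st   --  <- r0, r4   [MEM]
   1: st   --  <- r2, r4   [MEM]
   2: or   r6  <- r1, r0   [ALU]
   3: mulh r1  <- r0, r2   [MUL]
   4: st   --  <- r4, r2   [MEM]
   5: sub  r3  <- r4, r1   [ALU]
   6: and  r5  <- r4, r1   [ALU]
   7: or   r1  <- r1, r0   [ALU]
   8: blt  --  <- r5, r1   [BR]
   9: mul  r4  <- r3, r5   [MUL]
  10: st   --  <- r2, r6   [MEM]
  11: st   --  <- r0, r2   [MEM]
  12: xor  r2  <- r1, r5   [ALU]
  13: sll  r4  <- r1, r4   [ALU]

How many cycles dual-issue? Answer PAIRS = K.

PAIRS = 5

0. st @i0  | no-port MEM/MEM
1. st or @i1&i2  | 2-wide
2. mulh st @i3&i4  | 2-wide
3. sub and @i5&i6  | 2-wide
4. or @i7  | RAW r1
5. blt mul @i8&i9  | 2-wide
6. st @i10  | no-port MEM/MEM
7. st xor @i11&i12  | 2-wide
8. sll @i13  | tail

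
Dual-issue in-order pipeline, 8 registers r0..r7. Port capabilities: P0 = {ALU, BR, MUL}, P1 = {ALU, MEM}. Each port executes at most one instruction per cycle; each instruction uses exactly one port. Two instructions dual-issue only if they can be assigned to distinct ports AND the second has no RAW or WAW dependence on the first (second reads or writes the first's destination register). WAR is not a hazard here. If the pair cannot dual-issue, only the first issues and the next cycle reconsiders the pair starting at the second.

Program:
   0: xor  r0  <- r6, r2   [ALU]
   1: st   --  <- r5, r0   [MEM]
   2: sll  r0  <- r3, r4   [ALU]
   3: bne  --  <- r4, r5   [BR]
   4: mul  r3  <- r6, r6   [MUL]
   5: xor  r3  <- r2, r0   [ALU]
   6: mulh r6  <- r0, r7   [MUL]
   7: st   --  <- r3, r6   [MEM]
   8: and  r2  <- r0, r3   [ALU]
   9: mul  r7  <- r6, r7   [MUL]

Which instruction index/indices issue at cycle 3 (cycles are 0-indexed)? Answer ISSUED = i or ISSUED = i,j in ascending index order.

ISSUED = 4

c0: i0 xor.ALU  RAW r0
c1: i1,i2 st.MEM;sll.ALU  pair
c2: i3 bne.BR  no-port BR/MUL
c3: i4 mul.MUL  WAW r3
c4: i5,i6 xor.ALU;mulh.MUL  pair
c5: i7,i8 st.MEM;and.ALU  pair
c6: i9 mul.MUL  tail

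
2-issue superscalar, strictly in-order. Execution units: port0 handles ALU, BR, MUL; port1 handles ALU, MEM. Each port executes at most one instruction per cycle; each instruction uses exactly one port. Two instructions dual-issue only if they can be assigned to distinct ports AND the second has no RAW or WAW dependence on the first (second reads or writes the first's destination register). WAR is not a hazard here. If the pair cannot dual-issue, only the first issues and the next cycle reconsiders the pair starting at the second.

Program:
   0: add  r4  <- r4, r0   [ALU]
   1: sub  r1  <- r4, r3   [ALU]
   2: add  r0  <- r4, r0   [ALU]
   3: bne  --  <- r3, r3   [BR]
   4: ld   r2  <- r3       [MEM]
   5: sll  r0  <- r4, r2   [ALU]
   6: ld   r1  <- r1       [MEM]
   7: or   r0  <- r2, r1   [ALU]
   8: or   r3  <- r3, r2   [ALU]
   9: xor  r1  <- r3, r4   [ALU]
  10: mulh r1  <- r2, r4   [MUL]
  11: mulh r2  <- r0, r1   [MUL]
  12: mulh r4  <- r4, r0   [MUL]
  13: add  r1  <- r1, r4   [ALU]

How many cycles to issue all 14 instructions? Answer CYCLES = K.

CYCLES = 10

  cy0 -> i0 (add.ALU) RAW r4
  cy1 -> i1/i2 (sub.ALU/add.ALU) dual
  cy2 -> i3/i4 (bne.BR/ld.MEM) dual
  cy3 -> i5/i6 (sll.ALU/ld.MEM) dual
  cy4 -> i7/i8 (or.ALU/or.ALU) dual
  cy5 -> i9 (xor.ALU) WAW r1
  cy6 -> i10 (mulh.MUL) no-port MUL/MUL
  cy7 -> i11 (mulh.MUL) no-port MUL/MUL
  cy8 -> i12 (mulh.MUL) RAW r4
  cy9 -> i13 (add.ALU) tail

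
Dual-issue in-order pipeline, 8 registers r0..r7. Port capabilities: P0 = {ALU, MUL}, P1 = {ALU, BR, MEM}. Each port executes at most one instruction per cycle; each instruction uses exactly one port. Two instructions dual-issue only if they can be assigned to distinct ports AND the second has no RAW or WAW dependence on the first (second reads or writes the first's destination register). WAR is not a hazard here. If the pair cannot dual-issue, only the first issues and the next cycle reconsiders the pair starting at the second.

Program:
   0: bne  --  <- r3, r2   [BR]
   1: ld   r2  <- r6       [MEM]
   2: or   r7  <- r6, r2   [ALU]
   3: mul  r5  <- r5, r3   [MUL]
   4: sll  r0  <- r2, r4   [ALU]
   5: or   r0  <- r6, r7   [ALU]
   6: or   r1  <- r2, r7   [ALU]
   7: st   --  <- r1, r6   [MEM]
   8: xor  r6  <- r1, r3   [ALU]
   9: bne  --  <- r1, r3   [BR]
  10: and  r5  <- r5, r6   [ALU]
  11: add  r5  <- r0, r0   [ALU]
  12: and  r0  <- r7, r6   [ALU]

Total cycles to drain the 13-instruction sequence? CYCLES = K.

0. bne @i0  | no-port BR/MEM
1. ld @i1  | RAW r2
2. or+mul @i2&i3  | dual
3. sll @i4  | WAW r0
4. or+or @i5&i6  | dual
5. st+xor @i7&i8  | dual
6. bne+and @i9&i10  | dual
7. add+and @i11&i12  | dual

CYCLES = 8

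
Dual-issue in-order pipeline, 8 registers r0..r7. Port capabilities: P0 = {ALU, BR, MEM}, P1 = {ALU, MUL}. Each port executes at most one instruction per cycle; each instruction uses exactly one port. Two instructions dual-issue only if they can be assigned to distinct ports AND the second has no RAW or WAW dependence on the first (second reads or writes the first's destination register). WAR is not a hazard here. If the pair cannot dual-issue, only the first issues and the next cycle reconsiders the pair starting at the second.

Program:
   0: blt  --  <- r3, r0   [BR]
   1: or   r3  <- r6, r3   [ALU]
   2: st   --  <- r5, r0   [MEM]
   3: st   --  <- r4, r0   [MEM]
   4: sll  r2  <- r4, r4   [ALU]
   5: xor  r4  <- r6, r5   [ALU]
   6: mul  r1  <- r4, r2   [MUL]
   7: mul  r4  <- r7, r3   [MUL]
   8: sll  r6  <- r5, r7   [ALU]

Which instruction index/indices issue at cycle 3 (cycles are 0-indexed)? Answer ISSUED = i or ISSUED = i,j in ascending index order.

ISSUED = 5

#0 head=0: blt.BR;or.ALU i0/i1 dual
#1 head=2: st.MEM i2 no-port MEM/MEM
#2 head=3: st.MEM;sll.ALU i3/i4 dual
#3 head=5: xor.ALU i5 RAW r4
#4 head=6: mul.MUL i6 no-port MUL/MUL
#5 head=7: mul.MUL;sll.ALU i7/i8 dual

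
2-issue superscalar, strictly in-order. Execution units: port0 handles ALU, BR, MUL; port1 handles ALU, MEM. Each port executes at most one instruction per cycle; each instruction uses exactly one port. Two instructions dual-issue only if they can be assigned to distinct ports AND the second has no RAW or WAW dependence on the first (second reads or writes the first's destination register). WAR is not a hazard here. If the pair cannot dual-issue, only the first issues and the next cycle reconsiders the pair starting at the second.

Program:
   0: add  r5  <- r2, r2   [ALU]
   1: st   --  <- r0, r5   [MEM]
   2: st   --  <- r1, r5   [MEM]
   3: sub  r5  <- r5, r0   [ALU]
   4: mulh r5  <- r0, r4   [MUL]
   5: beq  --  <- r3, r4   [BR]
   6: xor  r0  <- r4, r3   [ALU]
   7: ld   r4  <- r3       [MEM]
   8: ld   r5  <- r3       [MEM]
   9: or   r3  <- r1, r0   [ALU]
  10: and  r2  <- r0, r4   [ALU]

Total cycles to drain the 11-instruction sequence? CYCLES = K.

[0] i0  add.ALU  -- RAW r5
[1] i1  st.MEM  -- no-port MEM/MEM
[2] i2,i3  st.MEM;sub.ALU  -- dual
[3] i4  mulh.MUL  -- no-port MUL/BR
[4] i5,i6  beq.BR;xor.ALU  -- dual
[5] i7  ld.MEM  -- no-port MEM/MEM
[6] i8,i9  ld.MEM;or.ALU  -- dual
[7] i10  and.ALU  -- tail

CYCLES = 8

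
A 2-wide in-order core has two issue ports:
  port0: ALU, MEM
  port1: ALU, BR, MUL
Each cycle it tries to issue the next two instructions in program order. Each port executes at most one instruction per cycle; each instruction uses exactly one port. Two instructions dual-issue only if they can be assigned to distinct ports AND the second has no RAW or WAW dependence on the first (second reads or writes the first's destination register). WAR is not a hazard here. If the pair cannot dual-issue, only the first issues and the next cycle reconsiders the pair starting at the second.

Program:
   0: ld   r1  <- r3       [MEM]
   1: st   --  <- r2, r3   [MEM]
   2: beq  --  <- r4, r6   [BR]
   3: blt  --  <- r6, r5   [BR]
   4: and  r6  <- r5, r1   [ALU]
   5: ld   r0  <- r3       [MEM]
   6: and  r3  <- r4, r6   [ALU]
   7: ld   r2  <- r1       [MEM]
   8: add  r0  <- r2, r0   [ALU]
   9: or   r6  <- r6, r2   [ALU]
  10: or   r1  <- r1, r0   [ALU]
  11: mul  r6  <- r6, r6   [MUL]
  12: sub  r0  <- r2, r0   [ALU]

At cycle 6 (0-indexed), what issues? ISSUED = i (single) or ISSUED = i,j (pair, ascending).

#0 head=0: ld i0 no-port MEM/MEM
#1 head=1: st;beq i1,i2 dual
#2 head=3: blt;and i3,i4 dual
#3 head=5: ld;and i5,i6 dual
#4 head=7: ld i7 RAW r2
#5 head=8: add;or i8,i9 dual
#6 head=10: or;mul i10,i11 dual
#7 head=12: sub i12 tail

ISSUED = 10,11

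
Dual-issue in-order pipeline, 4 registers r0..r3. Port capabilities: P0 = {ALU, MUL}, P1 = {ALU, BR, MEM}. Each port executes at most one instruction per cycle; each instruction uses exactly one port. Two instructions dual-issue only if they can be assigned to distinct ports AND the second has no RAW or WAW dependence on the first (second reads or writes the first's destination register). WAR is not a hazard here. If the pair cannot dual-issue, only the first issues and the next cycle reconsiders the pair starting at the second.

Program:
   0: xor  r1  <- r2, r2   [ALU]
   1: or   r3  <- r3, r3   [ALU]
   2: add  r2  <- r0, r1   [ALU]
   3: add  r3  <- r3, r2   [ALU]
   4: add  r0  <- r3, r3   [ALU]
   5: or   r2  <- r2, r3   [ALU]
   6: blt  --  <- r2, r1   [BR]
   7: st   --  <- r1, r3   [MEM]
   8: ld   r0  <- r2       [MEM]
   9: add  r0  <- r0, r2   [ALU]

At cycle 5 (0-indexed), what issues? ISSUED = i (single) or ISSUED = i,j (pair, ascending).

c0: i0&i1 xor or  dual
c1: i2 add  RAW r2
c2: i3 add  RAW r3
c3: i4&i5 add or  dual
c4: i6 blt  no-port BR/MEM
c5: i7 st  no-port MEM/MEM
c6: i8 ld  RAW+WAW r0
c7: i9 add  tail

ISSUED = 7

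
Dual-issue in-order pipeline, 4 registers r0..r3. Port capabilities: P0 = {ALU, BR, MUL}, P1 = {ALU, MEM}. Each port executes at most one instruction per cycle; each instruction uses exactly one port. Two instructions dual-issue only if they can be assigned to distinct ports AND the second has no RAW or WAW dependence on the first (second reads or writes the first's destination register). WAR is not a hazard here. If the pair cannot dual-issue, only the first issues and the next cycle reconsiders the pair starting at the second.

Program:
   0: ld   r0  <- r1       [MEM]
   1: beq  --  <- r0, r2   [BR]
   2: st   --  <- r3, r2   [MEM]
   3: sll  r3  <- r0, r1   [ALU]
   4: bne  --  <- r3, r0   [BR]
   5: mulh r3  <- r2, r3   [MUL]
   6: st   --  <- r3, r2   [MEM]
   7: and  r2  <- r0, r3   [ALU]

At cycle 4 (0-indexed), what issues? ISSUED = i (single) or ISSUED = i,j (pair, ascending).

ISSUED = 5

[0] i0  ld.MEM  -- RAW r0
[1] i1,i2  beq.BR+st.MEM  -- 2-wide
[2] i3  sll.ALU  -- RAW r3
[3] i4  bne.BR  -- no-port BR/MUL
[4] i5  mulh.MUL  -- RAW r3
[5] i6,i7  st.MEM+and.ALU  -- 2-wide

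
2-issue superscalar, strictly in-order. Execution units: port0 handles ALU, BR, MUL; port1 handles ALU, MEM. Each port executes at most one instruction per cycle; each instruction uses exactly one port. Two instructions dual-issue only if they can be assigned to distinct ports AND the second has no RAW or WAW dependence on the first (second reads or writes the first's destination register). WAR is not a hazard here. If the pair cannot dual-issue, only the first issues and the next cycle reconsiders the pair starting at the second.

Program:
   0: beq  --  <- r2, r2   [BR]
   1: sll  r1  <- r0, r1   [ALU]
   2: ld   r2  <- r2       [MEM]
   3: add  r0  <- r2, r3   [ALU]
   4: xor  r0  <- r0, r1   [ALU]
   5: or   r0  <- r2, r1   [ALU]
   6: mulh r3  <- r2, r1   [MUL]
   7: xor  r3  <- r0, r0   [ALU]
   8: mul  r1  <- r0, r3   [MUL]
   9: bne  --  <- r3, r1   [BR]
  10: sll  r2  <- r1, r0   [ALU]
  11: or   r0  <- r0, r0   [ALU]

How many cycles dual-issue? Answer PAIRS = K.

PAIRS = 3

#0 head=0: beq;sll i0&i1 2-wide
#1 head=2: ld i2 RAW r2
#2 head=3: add i3 RAW+WAW r0
#3 head=4: xor i4 WAW r0
#4 head=5: or;mulh i5&i6 2-wide
#5 head=7: xor i7 RAW r3
#6 head=8: mul i8 no-port MUL/BR
#7 head=9: bne;sll i9&i10 2-wide
#8 head=11: or i11 tail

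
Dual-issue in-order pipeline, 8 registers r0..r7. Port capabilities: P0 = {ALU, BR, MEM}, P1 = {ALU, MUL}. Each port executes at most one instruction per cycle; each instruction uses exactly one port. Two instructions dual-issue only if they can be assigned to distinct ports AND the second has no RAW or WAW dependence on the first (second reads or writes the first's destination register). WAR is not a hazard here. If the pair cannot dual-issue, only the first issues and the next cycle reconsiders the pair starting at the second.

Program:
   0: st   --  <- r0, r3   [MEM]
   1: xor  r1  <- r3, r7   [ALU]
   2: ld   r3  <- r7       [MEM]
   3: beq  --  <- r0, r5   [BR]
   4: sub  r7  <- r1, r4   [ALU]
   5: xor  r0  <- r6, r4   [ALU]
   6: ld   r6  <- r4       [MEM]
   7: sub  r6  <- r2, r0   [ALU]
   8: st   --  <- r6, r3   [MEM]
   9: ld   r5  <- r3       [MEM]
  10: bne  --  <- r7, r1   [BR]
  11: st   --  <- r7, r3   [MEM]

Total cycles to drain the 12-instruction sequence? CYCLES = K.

[0] i0&i1  st.MEM;xor.ALU  -- pair
[1] i2  ld.MEM  -- no-port MEM/BR
[2] i3&i4  beq.BR;sub.ALU  -- pair
[3] i5&i6  xor.ALU;ld.MEM  -- pair
[4] i7  sub.ALU  -- RAW r6
[5] i8  st.MEM  -- no-port MEM/MEM
[6] i9  ld.MEM  -- no-port MEM/BR
[7] i10  bne.BR  -- no-port BR/MEM
[8] i11  st.MEM  -- tail

CYCLES = 9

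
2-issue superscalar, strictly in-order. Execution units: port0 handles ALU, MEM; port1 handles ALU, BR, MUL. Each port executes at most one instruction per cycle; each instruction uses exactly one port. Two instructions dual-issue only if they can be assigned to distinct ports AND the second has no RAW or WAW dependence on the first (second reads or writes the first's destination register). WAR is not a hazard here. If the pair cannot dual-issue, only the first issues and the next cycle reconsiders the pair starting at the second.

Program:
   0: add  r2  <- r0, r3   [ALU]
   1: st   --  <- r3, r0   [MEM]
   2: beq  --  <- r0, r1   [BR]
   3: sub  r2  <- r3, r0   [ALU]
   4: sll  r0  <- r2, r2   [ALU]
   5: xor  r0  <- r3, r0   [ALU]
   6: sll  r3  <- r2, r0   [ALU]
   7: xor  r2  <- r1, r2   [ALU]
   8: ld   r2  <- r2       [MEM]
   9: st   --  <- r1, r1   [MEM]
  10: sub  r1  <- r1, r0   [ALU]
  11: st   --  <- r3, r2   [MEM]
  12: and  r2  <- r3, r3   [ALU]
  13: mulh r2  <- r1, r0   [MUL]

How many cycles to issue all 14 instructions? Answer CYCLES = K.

c0: i0&i1 add;st  dual
c1: i2&i3 beq;sub  dual
c2: i4 sll  RAW+WAW r0
c3: i5 xor  RAW r0
c4: i6&i7 sll;xor  dual
c5: i8 ld  no-port MEM/MEM
c6: i9&i10 st;sub  dual
c7: i11&i12 st;and  dual
c8: i13 mulh  tail

CYCLES = 9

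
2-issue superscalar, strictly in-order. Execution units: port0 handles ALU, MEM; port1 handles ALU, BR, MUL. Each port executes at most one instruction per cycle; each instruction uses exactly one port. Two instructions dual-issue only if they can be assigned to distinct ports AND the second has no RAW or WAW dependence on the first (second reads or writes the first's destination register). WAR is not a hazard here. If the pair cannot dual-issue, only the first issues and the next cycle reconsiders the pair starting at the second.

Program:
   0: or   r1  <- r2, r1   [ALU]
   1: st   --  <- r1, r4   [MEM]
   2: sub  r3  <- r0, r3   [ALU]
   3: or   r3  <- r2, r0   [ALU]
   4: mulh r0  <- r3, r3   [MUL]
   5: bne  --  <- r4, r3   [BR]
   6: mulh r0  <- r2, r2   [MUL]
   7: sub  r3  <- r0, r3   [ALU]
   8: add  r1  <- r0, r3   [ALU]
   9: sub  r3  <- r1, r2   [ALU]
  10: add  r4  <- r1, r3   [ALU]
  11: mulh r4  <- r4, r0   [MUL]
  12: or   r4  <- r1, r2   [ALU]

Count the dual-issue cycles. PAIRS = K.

PAIRS = 1

0. or @i0  | RAW r1
1. st+sub @i1/i2  | dual
2. or @i3  | RAW r3
3. mulh @i4  | no-port MUL/BR
4. bne @i5  | no-port BR/MUL
5. mulh @i6  | RAW r0
6. sub @i7  | RAW r3
7. add @i8  | RAW r1
8. sub @i9  | RAW r3
9. add @i10  | RAW+WAW r4
10. mulh @i11  | WAW r4
11. or @i12  | tail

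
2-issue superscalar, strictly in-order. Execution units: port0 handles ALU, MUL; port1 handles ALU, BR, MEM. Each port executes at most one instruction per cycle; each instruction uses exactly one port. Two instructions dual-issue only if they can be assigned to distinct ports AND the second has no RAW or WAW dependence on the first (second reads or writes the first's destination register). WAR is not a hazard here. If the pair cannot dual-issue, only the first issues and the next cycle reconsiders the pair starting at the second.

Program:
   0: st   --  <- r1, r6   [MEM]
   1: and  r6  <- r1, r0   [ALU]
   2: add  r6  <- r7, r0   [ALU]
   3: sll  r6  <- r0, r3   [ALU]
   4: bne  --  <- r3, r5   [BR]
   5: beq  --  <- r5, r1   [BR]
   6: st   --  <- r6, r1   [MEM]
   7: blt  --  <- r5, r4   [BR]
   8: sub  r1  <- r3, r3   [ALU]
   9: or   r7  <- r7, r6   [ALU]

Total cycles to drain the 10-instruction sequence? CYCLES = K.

0. st;and @i0/i1  | pair
1. add @i2  | WAW r6
2. sll;bne @i3/i4  | pair
3. beq @i5  | no-port BR/MEM
4. st @i6  | no-port MEM/BR
5. blt;sub @i7/i8  | pair
6. or @i9  | tail

CYCLES = 7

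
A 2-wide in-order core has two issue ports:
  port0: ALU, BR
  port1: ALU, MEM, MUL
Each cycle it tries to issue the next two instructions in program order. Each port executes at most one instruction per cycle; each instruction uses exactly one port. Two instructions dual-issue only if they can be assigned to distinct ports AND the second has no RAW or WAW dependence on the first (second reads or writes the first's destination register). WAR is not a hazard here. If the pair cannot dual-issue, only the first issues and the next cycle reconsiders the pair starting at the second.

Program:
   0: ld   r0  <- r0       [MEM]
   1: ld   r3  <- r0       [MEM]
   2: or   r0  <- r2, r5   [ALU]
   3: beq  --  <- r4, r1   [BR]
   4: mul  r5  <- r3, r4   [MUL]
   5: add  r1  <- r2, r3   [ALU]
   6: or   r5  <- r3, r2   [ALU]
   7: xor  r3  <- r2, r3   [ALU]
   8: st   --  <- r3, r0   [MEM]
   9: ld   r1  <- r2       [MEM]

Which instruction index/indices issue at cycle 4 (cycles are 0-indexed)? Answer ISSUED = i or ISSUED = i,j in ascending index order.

ISSUED = 7

t=0 i0:ld ; no-port MEM/MEM
t=1 i1&i2:ld;or ; 2-wide
t=2 i3&i4:beq;mul ; 2-wide
t=3 i5&i6:add;or ; 2-wide
t=4 i7:xor ; RAW r3
t=5 i8:st ; no-port MEM/MEM
t=6 i9:ld ; tail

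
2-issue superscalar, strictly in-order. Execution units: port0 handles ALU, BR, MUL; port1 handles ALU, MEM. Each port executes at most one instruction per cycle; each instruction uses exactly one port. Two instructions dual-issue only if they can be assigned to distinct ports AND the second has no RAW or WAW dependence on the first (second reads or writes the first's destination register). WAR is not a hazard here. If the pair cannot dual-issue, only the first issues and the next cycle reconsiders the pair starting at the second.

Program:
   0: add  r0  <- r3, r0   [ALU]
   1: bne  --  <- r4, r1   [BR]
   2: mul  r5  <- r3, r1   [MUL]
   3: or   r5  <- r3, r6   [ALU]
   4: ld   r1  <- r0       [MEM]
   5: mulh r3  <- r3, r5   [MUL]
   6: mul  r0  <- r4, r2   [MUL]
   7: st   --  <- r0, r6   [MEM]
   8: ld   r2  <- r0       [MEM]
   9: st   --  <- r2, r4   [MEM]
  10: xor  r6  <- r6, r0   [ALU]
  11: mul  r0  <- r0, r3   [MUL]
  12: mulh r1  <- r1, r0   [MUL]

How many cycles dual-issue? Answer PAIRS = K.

c0: i0/i1 add.ALU+bne.BR  2-wide
c1: i2 mul.MUL  WAW r5
c2: i3/i4 or.ALU+ld.MEM  2-wide
c3: i5 mulh.MUL  no-port MUL/MUL
c4: i6 mul.MUL  RAW r0
c5: i7 st.MEM  no-port MEM/MEM
c6: i8 ld.MEM  no-port MEM/MEM
c7: i9/i10 st.MEM+xor.ALU  2-wide
c8: i11 mul.MUL  no-port MUL/MUL
c9: i12 mulh.MUL  tail

PAIRS = 3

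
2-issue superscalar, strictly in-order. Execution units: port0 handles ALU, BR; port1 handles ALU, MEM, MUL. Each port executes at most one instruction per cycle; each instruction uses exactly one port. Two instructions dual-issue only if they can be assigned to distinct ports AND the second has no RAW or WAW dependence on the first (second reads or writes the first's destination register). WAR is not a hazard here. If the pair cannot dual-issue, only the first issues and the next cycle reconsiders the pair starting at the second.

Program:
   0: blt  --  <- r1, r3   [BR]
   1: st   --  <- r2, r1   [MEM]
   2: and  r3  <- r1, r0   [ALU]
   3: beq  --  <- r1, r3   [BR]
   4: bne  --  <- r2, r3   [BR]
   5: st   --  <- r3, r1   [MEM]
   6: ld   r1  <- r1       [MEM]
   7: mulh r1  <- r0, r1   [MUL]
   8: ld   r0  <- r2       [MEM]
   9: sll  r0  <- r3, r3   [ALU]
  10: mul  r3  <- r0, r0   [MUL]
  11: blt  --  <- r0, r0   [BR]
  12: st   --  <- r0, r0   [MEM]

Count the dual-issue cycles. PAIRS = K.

t=0 i0,i1:blt+st ; dual
t=1 i2:and ; RAW r3
t=2 i3:beq ; no-port BR/BR
t=3 i4,i5:bne+st ; dual
t=4 i6:ld ; no-port MEM/MUL
t=5 i7:mulh ; no-port MUL/MEM
t=6 i8:ld ; WAW r0
t=7 i9:sll ; RAW r0
t=8 i10,i11:mul+blt ; dual
t=9 i12:st ; tail

PAIRS = 3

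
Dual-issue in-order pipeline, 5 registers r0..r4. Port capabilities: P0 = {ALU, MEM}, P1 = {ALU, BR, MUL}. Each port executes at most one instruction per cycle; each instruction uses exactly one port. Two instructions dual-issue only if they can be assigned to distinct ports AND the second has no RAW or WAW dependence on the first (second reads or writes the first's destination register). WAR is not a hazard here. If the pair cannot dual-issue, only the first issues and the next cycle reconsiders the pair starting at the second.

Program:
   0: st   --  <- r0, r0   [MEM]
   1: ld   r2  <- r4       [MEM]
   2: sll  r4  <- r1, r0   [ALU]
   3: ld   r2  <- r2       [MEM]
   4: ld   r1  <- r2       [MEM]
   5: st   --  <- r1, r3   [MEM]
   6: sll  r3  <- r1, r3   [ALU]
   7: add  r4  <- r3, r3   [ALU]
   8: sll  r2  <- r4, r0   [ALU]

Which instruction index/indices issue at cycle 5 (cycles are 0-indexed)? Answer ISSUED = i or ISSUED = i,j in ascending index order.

ISSUED = 7

c0: i0 st  no-port MEM/MEM
c1: i1,i2 ld/sll  dual
c2: i3 ld  no-port MEM/MEM
c3: i4 ld  no-port MEM/MEM
c4: i5,i6 st/sll  dual
c5: i7 add  RAW r4
c6: i8 sll  tail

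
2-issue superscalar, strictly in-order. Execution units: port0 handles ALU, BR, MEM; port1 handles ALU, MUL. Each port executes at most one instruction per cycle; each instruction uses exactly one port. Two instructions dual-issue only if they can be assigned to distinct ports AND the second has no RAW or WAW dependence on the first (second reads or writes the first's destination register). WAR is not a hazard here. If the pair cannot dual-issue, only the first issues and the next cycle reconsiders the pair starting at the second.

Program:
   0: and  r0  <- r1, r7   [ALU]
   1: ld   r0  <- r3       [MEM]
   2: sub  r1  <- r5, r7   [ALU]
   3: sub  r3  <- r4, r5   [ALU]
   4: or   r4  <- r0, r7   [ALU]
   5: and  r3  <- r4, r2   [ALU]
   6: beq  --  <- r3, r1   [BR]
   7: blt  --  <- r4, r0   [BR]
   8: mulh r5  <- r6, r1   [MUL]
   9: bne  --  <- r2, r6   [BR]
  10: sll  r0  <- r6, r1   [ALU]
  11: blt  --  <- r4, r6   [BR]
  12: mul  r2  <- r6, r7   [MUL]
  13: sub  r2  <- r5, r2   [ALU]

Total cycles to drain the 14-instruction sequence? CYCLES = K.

[0] i0  and.ALU  -- WAW r0
[1] i1,i2  ld.MEM+sub.ALU  -- 2-wide
[2] i3,i4  sub.ALU+or.ALU  -- 2-wide
[3] i5  and.ALU  -- RAW r3
[4] i6  beq.BR  -- no-port BR/BR
[5] i7,i8  blt.BR+mulh.MUL  -- 2-wide
[6] i9,i10  bne.BR+sll.ALU  -- 2-wide
[7] i11,i12  blt.BR+mul.MUL  -- 2-wide
[8] i13  sub.ALU  -- tail

CYCLES = 9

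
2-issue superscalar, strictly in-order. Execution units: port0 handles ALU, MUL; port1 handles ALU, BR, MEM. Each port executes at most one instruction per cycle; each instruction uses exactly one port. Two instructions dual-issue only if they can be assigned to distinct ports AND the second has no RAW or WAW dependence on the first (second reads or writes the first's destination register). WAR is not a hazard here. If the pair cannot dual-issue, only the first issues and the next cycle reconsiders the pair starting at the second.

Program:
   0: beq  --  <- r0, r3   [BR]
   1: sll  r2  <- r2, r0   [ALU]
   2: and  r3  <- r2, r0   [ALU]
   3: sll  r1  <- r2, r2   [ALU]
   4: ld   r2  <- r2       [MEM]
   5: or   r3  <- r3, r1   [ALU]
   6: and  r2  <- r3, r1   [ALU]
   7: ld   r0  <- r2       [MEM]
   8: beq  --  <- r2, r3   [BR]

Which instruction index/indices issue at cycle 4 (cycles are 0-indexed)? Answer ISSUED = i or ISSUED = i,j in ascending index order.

ISSUED = 7

t=0 i0/i1:beq sll ; 2-wide
t=1 i2/i3:and sll ; 2-wide
t=2 i4/i5:ld or ; 2-wide
t=3 i6:and ; RAW r2
t=4 i7:ld ; no-port MEM/BR
t=5 i8:beq ; tail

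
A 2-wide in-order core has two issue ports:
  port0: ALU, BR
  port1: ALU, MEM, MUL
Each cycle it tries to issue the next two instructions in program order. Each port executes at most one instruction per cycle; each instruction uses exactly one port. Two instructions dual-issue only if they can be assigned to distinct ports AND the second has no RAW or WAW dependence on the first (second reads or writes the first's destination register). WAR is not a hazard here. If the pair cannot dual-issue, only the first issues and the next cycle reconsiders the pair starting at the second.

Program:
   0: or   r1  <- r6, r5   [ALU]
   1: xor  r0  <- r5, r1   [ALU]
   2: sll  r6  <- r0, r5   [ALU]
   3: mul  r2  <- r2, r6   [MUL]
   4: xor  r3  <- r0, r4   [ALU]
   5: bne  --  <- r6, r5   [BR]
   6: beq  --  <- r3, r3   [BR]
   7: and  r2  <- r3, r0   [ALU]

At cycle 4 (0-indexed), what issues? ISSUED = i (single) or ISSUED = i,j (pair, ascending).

ISSUED = 5

0. or @i0  | RAW r1
1. xor @i1  | RAW r0
2. sll @i2  | RAW r6
3. mul xor @i3+i4  | 2-wide
4. bne @i5  | no-port BR/BR
5. beq and @i6+i7  | 2-wide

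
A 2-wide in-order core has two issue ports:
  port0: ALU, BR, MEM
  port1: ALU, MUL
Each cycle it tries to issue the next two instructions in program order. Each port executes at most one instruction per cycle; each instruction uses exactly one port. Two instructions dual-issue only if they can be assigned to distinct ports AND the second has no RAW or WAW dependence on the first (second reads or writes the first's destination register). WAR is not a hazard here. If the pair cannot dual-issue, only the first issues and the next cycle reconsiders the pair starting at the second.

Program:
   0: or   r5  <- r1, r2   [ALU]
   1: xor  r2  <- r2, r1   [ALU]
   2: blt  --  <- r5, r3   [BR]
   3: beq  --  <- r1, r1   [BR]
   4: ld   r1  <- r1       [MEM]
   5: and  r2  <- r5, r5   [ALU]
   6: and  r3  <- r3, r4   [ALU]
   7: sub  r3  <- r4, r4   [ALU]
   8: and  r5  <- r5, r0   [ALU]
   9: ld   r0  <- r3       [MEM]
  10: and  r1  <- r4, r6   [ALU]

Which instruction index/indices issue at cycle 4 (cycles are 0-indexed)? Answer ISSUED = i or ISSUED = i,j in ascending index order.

ISSUED = 6

t=0 i0,i1:or.ALU/xor.ALU ; dual
t=1 i2:blt.BR ; no-port BR/BR
t=2 i3:beq.BR ; no-port BR/MEM
t=3 i4,i5:ld.MEM/and.ALU ; dual
t=4 i6:and.ALU ; WAW r3
t=5 i7,i8:sub.ALU/and.ALU ; dual
t=6 i9,i10:ld.MEM/and.ALU ; dual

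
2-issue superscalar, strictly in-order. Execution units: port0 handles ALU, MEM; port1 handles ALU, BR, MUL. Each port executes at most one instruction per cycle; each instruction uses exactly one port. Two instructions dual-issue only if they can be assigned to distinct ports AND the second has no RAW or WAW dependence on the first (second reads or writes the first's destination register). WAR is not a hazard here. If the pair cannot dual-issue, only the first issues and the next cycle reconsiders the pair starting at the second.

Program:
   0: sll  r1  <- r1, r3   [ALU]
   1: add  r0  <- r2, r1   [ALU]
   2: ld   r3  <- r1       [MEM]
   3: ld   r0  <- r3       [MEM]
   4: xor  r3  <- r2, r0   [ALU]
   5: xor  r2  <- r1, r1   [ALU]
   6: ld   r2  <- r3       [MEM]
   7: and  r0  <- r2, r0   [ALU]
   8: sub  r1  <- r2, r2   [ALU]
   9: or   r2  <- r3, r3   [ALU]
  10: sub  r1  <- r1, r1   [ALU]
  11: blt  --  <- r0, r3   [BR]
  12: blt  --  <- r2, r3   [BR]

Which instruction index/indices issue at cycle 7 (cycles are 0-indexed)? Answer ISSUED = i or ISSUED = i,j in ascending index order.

ISSUED = 11

  cy0 -> i0 (sll.ALU) RAW r1
  cy1 -> i1/i2 (add.ALU+ld.MEM) dual
  cy2 -> i3 (ld.MEM) RAW r0
  cy3 -> i4/i5 (xor.ALU+xor.ALU) dual
  cy4 -> i6 (ld.MEM) RAW r2
  cy5 -> i7/i8 (and.ALU+sub.ALU) dual
  cy6 -> i9/i10 (or.ALU+sub.ALU) dual
  cy7 -> i11 (blt.BR) no-port BR/BR
  cy8 -> i12 (blt.BR) tail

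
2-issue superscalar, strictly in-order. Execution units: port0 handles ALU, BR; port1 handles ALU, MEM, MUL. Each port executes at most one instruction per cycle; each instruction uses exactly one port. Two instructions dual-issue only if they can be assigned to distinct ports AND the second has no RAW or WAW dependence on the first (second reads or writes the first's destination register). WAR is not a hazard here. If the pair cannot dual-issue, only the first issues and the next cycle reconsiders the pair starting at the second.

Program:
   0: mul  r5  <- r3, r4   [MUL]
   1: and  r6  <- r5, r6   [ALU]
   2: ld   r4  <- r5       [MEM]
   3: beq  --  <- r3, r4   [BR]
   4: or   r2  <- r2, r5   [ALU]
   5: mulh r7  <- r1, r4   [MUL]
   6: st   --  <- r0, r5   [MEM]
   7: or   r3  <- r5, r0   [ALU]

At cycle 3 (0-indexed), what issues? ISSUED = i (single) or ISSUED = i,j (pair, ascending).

t=0 i0:mul ; RAW r5
t=1 i1/i2:and;ld ; 2-wide
t=2 i3/i4:beq;or ; 2-wide
t=3 i5:mulh ; no-port MUL/MEM
t=4 i6/i7:st;or ; 2-wide

ISSUED = 5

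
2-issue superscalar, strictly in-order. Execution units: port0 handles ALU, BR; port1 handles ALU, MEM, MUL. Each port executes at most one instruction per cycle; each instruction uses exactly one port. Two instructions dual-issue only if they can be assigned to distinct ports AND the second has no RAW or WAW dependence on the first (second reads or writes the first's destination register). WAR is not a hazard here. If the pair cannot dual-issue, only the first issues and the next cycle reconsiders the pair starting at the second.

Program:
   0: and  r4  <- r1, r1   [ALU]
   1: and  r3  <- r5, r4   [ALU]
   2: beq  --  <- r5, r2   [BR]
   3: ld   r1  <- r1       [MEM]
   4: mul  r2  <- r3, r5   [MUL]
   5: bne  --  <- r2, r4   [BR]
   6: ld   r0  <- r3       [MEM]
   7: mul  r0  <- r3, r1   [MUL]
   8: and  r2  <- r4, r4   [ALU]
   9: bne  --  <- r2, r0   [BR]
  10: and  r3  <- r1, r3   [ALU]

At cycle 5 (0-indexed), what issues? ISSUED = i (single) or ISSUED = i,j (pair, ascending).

ISSUED = 7,8

c0: i0 and.ALU  RAW r4
c1: i1,i2 and.ALU beq.BR  2-wide
c2: i3 ld.MEM  no-port MEM/MUL
c3: i4 mul.MUL  RAW r2
c4: i5,i6 bne.BR ld.MEM  2-wide
c5: i7,i8 mul.MUL and.ALU  2-wide
c6: i9,i10 bne.BR and.ALU  2-wide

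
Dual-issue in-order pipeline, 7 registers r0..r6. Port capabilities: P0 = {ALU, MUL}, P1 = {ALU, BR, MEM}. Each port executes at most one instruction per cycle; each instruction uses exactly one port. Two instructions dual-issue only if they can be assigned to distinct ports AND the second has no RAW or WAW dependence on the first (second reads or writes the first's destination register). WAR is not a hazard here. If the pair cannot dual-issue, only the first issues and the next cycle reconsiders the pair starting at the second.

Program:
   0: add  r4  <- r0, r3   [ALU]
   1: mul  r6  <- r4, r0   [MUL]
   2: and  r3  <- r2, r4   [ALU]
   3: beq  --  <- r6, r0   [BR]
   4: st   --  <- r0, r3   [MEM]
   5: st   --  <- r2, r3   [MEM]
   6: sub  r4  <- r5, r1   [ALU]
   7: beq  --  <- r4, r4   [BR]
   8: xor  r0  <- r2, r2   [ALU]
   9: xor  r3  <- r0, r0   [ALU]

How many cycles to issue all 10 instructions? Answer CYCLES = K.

CYCLES = 7

c0: i0 add.ALU  RAW r4
c1: i1+i2 mul.MUL and.ALU  dual
c2: i3 beq.BR  no-port BR/MEM
c3: i4 st.MEM  no-port MEM/MEM
c4: i5+i6 st.MEM sub.ALU  dual
c5: i7+i8 beq.BR xor.ALU  dual
c6: i9 xor.ALU  tail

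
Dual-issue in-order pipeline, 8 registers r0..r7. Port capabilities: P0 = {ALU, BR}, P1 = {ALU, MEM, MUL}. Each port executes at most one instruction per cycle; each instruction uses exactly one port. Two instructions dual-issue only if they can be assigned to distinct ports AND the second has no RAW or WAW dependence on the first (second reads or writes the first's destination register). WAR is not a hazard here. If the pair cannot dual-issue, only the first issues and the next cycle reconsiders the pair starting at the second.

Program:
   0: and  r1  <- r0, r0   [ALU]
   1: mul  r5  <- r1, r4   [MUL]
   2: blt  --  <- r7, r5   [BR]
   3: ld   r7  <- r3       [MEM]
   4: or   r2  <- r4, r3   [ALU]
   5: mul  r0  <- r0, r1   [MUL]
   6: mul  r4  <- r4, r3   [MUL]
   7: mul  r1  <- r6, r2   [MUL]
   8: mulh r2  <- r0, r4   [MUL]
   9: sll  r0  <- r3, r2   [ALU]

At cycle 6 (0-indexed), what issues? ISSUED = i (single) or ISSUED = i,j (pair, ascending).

ISSUED = 8

  cy0 -> i0 (and.ALU) RAW r1
  cy1 -> i1 (mul.MUL) RAW r5
  cy2 -> i2,i3 (blt.BR;ld.MEM) 2-wide
  cy3 -> i4,i5 (or.ALU;mul.MUL) 2-wide
  cy4 -> i6 (mul.MUL) no-port MUL/MUL
  cy5 -> i7 (mul.MUL) no-port MUL/MUL
  cy6 -> i8 (mulh.MUL) RAW r2
  cy7 -> i9 (sll.ALU) tail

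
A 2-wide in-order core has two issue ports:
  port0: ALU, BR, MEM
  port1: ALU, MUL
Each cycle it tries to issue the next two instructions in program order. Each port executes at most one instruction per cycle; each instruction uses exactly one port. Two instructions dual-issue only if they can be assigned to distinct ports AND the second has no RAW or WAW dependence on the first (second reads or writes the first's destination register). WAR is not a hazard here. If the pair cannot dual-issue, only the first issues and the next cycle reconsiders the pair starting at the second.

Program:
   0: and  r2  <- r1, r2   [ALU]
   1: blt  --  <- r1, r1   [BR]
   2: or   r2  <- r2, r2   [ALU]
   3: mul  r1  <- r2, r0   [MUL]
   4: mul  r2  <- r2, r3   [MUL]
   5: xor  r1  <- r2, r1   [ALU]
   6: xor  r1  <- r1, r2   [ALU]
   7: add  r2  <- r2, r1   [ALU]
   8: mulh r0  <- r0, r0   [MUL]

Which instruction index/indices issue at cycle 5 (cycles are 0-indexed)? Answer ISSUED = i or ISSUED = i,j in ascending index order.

ISSUED = 6

#0 head=0: and.ALU;blt.BR i0+i1 dual
#1 head=2: or.ALU i2 RAW r2
#2 head=3: mul.MUL i3 no-port MUL/MUL
#3 head=4: mul.MUL i4 RAW r2
#4 head=5: xor.ALU i5 RAW+WAW r1
#5 head=6: xor.ALU i6 RAW r1
#6 head=7: add.ALU;mulh.MUL i7+i8 dual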